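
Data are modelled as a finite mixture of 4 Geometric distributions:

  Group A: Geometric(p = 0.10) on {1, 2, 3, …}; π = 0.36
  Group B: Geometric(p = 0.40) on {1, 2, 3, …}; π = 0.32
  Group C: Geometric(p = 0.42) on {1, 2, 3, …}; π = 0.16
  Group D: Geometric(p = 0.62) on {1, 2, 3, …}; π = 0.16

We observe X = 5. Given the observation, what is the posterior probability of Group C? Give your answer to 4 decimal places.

Posterior ∝ prior × likelihood, so P(k | x) ∝ P(Z=k) f_k(x); normalise over all components.
Evaluate each component's likelihood at the observed value:
  f_A = 0.06561
  f_B = 0.05184
  f_C = 0.0475293
  f_D = 0.0129278
Multiply by the mixture weights:
  P(Z=A)·f_A = 0.36 × 0.06561 = 0.0236196
  P(Z=B)·f_B = 0.32 × 0.05184 = 0.0165888
  P(Z=C)·f_C = 0.16 × 0.0475293 = 0.00760469
  P(Z=D)·f_D = 0.16 × 0.0129278 = 0.00206845
Marginal: 0.0236196 + 0.0165888 + 0.00760469 + 0.00206845 = 0.0498815
Responsibility of Group C: 0.00760469 / 0.0498815 ≈ 0.1525

0.1525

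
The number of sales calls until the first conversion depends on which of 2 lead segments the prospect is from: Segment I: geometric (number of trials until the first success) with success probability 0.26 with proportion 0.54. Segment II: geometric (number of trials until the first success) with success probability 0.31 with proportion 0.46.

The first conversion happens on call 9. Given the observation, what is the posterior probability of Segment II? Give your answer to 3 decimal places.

By Bayes' theorem, P(k | x) = π_k f_k(x) / Σ_j π_j f_j(x).
Component likelihoods at x = 9:
  L_I = 0.26·(1−0.26)^8 = 0.26·0.0899195 = 0.0233791
  L_II = 0.31·(1−0.31)^8 = 0.31·0.0513798 = 0.0159277
Unnormalised posteriors:
  π_I·L_I = 0.54 × 0.0233791 = 0.0126247
  π_II·L_II = 0.46 × 0.0159277 = 0.00732676
Sum: 0.0126247 + 0.00732676 = 0.0199515
P(Segment II | x) ≈ 0.367

0.367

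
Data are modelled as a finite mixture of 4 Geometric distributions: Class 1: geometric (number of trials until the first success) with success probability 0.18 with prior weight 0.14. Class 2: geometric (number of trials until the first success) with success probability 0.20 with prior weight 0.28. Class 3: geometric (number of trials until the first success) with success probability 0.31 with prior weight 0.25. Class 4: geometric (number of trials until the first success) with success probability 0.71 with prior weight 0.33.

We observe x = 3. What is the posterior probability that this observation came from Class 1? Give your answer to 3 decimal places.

0.155

The responsibility of component k is π_k f_k(x) divided by Σ_j π_j f_j(x).
Geometric probabilities:
  L_1 = 0.121032
  L_2 = 0.128
  L_3 = 0.147591
  L_4 = 0.059711
Unnormalised posteriors:
  π_1·L_1 = 0.14 × 0.121032 = 0.0169445
  π_2·L_2 = 0.28 × 0.128 = 0.03584
  π_3·L_3 = 0.25 × 0.147591 = 0.0368977
  π_4·L_4 = 0.33 × 0.059711 = 0.0197046
Sum: 0.0169445 + 0.03584 + 0.0368977 + 0.0197046 = 0.109387
P(Class 1 | x) ≈ 0.155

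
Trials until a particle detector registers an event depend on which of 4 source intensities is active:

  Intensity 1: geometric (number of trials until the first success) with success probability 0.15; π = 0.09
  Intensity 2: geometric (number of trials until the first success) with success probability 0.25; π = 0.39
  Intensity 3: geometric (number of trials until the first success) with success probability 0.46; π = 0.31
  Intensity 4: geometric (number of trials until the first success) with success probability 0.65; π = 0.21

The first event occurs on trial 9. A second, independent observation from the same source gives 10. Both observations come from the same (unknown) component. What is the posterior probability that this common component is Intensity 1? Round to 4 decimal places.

0.4085

The responsibility of component k is π_k f_k(x) divided by Σ_j π_j f_j(x).
Since both observations come from the same component, the likelihood for component k is f_k(x₁)·f_k(x₂).
  f_1 = [0.15·(1−0.15)^8 = 0.15·0.272491 = 0.0408736] × [0.0347425] = 0.00142005
  f_2 = [0.25·(1−0.25)^8 = 0.25·0.100113 = 0.0250282] × [0.0187712] = 0.000469809
  f_3 = [0.46·(1−0.46)^8 = 0.46·0.0072302 = 0.00332589] × [0.00179598] = 5.97323e-06
  f_4 = [0.65·(1−0.65)^8 = 0.65·0.000225188 = 0.000146372] × [5.12302e-05] = 7.49866e-09
Weight by the priors:
  π_1·f_1 = 0.09 × 0.00142005 = 0.000127805
  π_2·f_2 = 0.39 × 0.000469809 = 0.000183226
  π_3·f_3 = 0.31 × 5.97323e-06 = 1.8517e-06
  π_4·f_4 = 0.21 × 7.49866e-09 = 1.57472e-09
Normaliser: 0.000127805 + 0.000183226 + 1.8517e-06 + 1.57472e-09 = 0.000312884
Responsibility of Intensity 1: 0.000127805 / 0.000312884 ≈ 0.4085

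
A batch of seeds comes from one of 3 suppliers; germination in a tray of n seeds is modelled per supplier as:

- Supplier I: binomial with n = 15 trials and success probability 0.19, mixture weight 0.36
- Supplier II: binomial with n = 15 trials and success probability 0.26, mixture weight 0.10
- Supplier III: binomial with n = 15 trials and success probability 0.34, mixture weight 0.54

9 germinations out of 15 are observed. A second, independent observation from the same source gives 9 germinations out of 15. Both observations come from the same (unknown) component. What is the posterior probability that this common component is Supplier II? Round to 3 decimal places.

0.006

Apply Bayes' rule: the posterior for each component is proportional to its prior times its likelihood at x.
Since both observations come from the same component, the likelihood for component k is f_k(x₁)·f_k(x₂).
  p_I = [C(15,9)·0.19^9·0.81^6 = 5005·3.22688e-07·0.28243 = 0.000456138] × [0.000456138] = 2.08062e-07
  p_II = [C(15,9)·0.26^9·0.74^6 = 5005·5.4295e-06·0.164206 = 0.00446226] × [0.00446226] = 1.99117e-05
  p_III = [C(15,9)·0.34^9·0.66^6 = 5005·6.0717e-05·0.082654 = 0.0251176] × [0.0251176] = 0.000630893
Multiply by the mixture weights:
  π_I·p_I = 0.36 × 2.08062e-07 = 7.49024e-08
  π_II·p_II = 0.10 × 1.99117e-05 = 1.99117e-06
  π_III·p_III = 0.54 × 0.000630893 = 0.000340682
Evidence: 7.49024e-08 + 1.99117e-06 + 0.000340682 = 0.000342748
P(Supplier II | x₁,x₂) ≈ 0.006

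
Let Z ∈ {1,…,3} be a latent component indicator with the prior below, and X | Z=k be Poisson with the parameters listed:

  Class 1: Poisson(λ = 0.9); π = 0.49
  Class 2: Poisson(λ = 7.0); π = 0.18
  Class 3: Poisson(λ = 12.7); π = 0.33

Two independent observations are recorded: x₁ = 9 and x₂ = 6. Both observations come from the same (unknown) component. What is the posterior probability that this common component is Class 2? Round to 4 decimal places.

Apply Bayes' rule: the posterior for each component is proportional to its prior times its likelihood at x.
Since both observations come from the same component, the likelihood for component k is f_k(x₁)·f_k(x₂).
  f_1 = [4.34065e-07] × [0.000300094] = 1.3026e-10
  f_2 = [0.101405] × [0.149003] = 0.0151096
  f_3 = [0.0722654] × [0.0177807] = 0.00128493
Weight by the priors:
  w_1·f_1 = 0.49 × 1.3026e-10 = 6.38275e-11
  w_2·f_2 = 0.18 × 0.0151096 = 0.00271972
  w_3·f_3 = 0.33 × 0.00128493 = 0.000424028
Evidence: 6.38275e-11 + 0.00271972 + 0.000424028 = 0.00314375
P(Class 2 | data) ≈ 0.8651

0.8651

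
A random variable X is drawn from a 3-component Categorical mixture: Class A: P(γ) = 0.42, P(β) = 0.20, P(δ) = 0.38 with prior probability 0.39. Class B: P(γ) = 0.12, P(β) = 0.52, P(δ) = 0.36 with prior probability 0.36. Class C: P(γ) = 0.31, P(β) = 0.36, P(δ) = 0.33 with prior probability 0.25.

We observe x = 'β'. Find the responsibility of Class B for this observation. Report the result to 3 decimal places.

Posterior ∝ prior × likelihood, so P(k | x) ∝ π_k f_k(x); normalise over all components.
Evaluate each component's likelihood at the observed value:
  L_A = P(β | comp) = 0.20
  L_B = P(β | comp) = 0.52
  L_C = P(β | comp) = 0.36
Prior × likelihood for each component:
  π_A·L_A = 0.39 × 0.2 = 0.078
  π_B·L_B = 0.36 × 0.52 = 0.1872
  π_C·L_C = 0.25 × 0.36 = 0.09
Normaliser: 0.078 + 0.1872 + 0.09 = 0.3552
So the posterior for Class B is 0.1872 / 0.3552 ≈ 0.527.

0.527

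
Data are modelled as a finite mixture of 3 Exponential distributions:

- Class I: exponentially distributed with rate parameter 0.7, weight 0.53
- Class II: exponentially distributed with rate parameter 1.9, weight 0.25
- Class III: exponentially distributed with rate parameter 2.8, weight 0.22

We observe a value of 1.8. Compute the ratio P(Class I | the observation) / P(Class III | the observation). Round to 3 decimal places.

Posterior odds = (π_i f_i(x)) / (π_j f_j(x)); the normalising sum cancels.
Evaluate each component's likelihood at the observed value:
  p_I = 0.7·e^(−0.7·1.8) = 0.7·e^(−1.2600) = 0.198558
  p_II = 1.9·e^(−1.9·1.8) = 1.9·e^(−3.4200) = 0.0621536
  p_III = 2.8·e^(−2.8·1.8) = 2.8·e^(−5.0400) = 0.0181265
0.105236 / 0.00398783 ≈ 26.389

26.389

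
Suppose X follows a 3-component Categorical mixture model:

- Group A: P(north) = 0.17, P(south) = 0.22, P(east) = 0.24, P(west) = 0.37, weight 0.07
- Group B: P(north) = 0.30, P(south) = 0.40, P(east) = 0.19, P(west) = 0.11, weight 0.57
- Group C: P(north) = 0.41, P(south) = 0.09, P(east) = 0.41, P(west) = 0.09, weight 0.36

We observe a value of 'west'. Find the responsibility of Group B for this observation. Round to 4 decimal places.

0.5182

The responsibility of component k is π_k f_k(x) divided by Σ_j π_j f_j(x).
Component likelihoods at x = 'west':
  L_A = 0.37
  L_B = 0.11
  L_C = 0.09
Multiply by the mixture weights:
  π_A·L_A = 0.07 × 0.37 = 0.0259
  π_B·L_B = 0.57 × 0.11 = 0.0627
  π_C·L_C = 0.36 × 0.09 = 0.0324
Evidence: 0.0259 + 0.0627 + 0.0324 = 0.121
Responsibility of Group B: 0.0627 / 0.121 ≈ 0.5182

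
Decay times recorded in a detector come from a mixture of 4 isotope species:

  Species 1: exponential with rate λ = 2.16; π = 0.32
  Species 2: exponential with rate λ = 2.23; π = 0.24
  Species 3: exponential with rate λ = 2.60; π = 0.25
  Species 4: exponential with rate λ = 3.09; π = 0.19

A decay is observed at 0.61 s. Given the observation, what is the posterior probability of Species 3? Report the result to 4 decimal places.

Apply Bayes' rule: the posterior for each component is proportional to its prior times its likelihood at x.
Exponential densities:
  f_1 = 2.16·e^(−2.16·0.61) = 2.16·e^(−1.3176) = 0.578399
  f_2 = 2.23·e^(−2.23·0.61) = 2.23·e^(−1.3603) = 0.572182
  f_3 = 2.60·e^(−2.60·0.61) = 2.60·e^(−1.5860) = 0.532332
  f_4 = 3.09·e^(−3.09·0.61) = 3.09·e^(−1.8849) = 0.469199
Weight by the priors:
  w_1·f_1 = 0.32 × 0.578399 = 0.185088
  w_2·f_2 = 0.24 × 0.572182 = 0.137324
  w_3·f_3 = 0.25 × 0.532332 = 0.133083
  w_4·f_4 = 0.19 × 0.469199 = 0.0891478
Sum: 0.185088 + 0.137324 + 0.133083 + 0.0891478 = 0.544642
P(Species 3 | the observation) ≈ 0.2443

0.2443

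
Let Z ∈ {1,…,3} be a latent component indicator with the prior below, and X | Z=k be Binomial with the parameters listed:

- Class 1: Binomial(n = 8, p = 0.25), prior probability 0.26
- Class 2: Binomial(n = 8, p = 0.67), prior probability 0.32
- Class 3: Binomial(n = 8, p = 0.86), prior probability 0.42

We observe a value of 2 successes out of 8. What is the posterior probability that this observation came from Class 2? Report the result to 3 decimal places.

The responsibility of component k is P(Z=k) f_k(x) divided by Σ_j P(Z=j) f_j(x).
Binomial probabilities:
  p_1 = 0.311462
  p_2 = 0.0162327
  p_3 = 0.000155928
Weight by the priors:
  P(Z=1)·p_1 = 0.26 × 0.311462 = 0.0809802
  P(Z=2)·p_2 = 0.32 × 0.0162327 = 0.00519447
  P(Z=3)·p_3 = 0.42 × 0.000155928 = 6.54896e-05
Normaliser: 0.0809802 + 0.00519447 + 6.54896e-05 = 0.0862402
P(Class 2 | data) = 0.00519447 / 0.0862402 ≈ 0.060

0.060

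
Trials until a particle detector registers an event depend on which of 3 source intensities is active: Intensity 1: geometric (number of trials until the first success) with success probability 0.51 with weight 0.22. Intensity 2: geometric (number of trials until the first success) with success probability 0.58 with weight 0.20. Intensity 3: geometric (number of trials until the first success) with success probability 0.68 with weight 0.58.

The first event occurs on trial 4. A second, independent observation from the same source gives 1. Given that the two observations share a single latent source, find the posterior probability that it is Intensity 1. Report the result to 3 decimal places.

The responsibility of component k is π_k f_k(x) divided by Σ_j π_j f_j(x).
Since both observations come from the same component, the likelihood for component k is f_k(x₁)·f_k(x₂).
  f_1 = [0.51·(1−0.51)^3 = 0.51·0.117649 = 0.060001] × [0.51] = 0.0306005
  f_2 = [0.58·(1−0.58)^3 = 0.58·0.074088 = 0.042971] × [0.58] = 0.0249232
  f_3 = [0.68·(1−0.68)^3 = 0.68·0.032768 = 0.0222822] × [0.68] = 0.0151519
Weight by the priors:
  π_1·f_1 = 0.22 × 0.0306005 = 0.00673211
  π_2·f_2 = 0.20 × 0.0249232 = 0.00498464
  π_3·f_3 = 0.58 × 0.0151519 = 0.00878812
Sum: 0.00673211 + 0.00498464 + 0.00878812 = 0.0205049
So the posterior for Intensity 1 is 0.00673211 / 0.0205049 ≈ 0.328.

0.328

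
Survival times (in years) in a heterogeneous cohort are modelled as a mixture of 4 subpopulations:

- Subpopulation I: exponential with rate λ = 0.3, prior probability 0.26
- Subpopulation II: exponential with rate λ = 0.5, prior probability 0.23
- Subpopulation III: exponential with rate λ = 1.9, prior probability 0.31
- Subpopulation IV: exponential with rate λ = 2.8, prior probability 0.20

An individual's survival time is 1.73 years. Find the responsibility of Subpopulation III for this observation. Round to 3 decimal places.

By Bayes' theorem, P(k | x) = w_k f_k(x) / Σ_j w_j f_j(x).
Component likelihoods at x = 1.73 years:
  f_I = 0.3·e^(−0.3·1.73) = 0.3·e^(−0.5190) = 0.178535
  f_II = 0.5·e^(−0.5·1.73) = 0.5·e^(−0.8650) = 0.210526
  f_III = 1.9·e^(−1.9·1.73) = 1.9·e^(−3.2870) = 0.070995
  f_IV = 2.8·e^(−2.8·1.73) = 2.8·e^(−4.8440) = 0.0220514
Unnormalised posteriors:
  w_I·f_I = 0.26 × 0.178535 = 0.046419
  w_II·f_II = 0.23 × 0.210526 = 0.0484209
  w_III·f_III = 0.31 × 0.070995 = 0.0220084
  w_IV·f_IV = 0.20 × 0.0220514 = 0.00441027
Denominator: 0.046419 + 0.0484209 + 0.0220084 + 0.00441027 = 0.121259
So the posterior for Subpopulation III is 0.0220084 / 0.121259 ≈ 0.181.

0.181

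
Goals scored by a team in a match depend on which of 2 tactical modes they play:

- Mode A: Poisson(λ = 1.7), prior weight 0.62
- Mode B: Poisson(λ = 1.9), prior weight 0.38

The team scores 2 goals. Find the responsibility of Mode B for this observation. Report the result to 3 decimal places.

0.385

The responsibility of component k is w_k f_k(x) divided by Σ_j w_j f_j(x).
Evaluate each component's likelihood at the observed value:
  L_A = 0.263978
  L_B = 0.269971
Unnormalised posteriors:
  w_A·L_A = 0.62 × 0.263978 = 0.163666
  w_B·L_B = 0.38 × 0.269971 = 0.102589
Denominator: 0.163666 + 0.102589 = 0.266255
P(Mode B | 2 goals) ≈ 0.385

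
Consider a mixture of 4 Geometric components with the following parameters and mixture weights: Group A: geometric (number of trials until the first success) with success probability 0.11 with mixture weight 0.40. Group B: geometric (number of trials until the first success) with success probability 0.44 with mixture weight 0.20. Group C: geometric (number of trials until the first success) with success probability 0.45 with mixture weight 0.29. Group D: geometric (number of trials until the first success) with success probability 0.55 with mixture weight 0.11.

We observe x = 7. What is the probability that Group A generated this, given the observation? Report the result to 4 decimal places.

P(component k | x) = π_k·f_k(x) / marginal(x), where marginal(x) = Σ_j π_j·f_j(x).
Geometric probabilities:
  L_A = 0.11·(1−0.11)^6 = 0.11·0.496981 = 0.0546679
  L_B = 0.44·(1−0.44)^6 = 0.44·0.030841 = 0.01357
  L_C = 0.45·(1−0.45)^6 = 0.45·0.0276806 = 0.0124563
  L_D = 0.55·(1−0.55)^6 = 0.55·0.00830377 = 0.00456707
Multiply by the mixture weights:
  π_A·L_A = 0.40 × 0.0546679 = 0.0218672
  π_B·L_B = 0.20 × 0.01357 = 0.00271401
  π_C·L_C = 0.29 × 0.0124563 = 0.00361232
  π_D·L_D = 0.11 × 0.00456707 = 0.000502378
Denominator: 0.0218672 + 0.00271401 + 0.00361232 + 0.000502378 = 0.0286959
P(Group A | 7) ≈ 0.7620

0.7620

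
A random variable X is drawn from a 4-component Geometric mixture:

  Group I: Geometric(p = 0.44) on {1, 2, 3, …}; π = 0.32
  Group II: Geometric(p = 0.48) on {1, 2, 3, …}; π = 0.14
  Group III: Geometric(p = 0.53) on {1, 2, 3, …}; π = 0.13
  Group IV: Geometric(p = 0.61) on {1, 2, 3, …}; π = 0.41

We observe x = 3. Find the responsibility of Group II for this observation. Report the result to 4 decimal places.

Posterior ∝ prior × likelihood, so P(k | x) ∝ π_k f_k(x); normalise over all components.
Geometric probabilities:
  f_I = 0.44·(1−0.44)^2 = 0.44·0.3136 = 0.137984
  f_II = 0.48·(1−0.48)^2 = 0.48·0.2704 = 0.129792
  f_III = 0.53·(1−0.53)^2 = 0.53·0.2209 = 0.117077
  f_IV = 0.61·(1−0.61)^2 = 0.61·0.1521 = 0.092781
Unnormalised posteriors:
  π_I·f_I = 0.32 × 0.137984 = 0.0441549
  π_II·f_II = 0.14 × 0.129792 = 0.0181709
  π_III·f_III = 0.13 × 0.117077 = 0.01522
  π_IV·f_IV = 0.41 × 0.092781 = 0.0380402
Sum: 0.0441549 + 0.0181709 + 0.01522 + 0.0380402 = 0.115586
P(Group II | the observation) = 0.0181709 / 0.115586 ≈ 0.1572

0.1572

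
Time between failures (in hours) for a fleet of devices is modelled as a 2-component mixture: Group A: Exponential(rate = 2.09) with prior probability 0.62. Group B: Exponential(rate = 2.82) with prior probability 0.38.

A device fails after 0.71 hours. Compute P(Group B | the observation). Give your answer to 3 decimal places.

The responsibility of component k is π_k f_k(x) divided by Σ_j π_j f_j(x).
Evaluate each component's likelihood at the observed value:
  p_A = 0.473911
  p_B = 0.380807
Prior × likelihood for each component:
  π_A·p_A = 0.62 × 0.473911 = 0.293825
  π_B·p_B = 0.38 × 0.380807 = 0.144707
Evidence: 0.293825 + 0.144707 = 0.438531
P(Group B | 0.71 hours) = 0.144707 / 0.438531 ≈ 0.330

0.330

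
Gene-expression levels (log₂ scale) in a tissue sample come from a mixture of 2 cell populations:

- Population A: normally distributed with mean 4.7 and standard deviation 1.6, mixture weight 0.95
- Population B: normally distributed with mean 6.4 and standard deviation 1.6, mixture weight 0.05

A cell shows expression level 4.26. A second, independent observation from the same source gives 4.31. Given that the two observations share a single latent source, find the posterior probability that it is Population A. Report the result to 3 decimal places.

0.990

By Bayes' theorem, P(k | x) = π_k f_k(x) / Σ_j π_j f_j(x).
Since both observations come from the same component, the likelihood for component k is f_k(x₁)·f_k(x₂).
  p_A = [0.240087] × [0.242041] = 0.0581108
  p_B = [0.101938] × [0.106237] = 0.0108295
Weight by the priors:
  π_A·p_A = 0.95 × 0.0581108 = 0.0552053
  π_B·p_B = 0.05 × 0.0108295 = 0.000541475
Marginal: 0.0552053 + 0.000541475 = 0.0557467
P(Population A | data) ≈ 0.990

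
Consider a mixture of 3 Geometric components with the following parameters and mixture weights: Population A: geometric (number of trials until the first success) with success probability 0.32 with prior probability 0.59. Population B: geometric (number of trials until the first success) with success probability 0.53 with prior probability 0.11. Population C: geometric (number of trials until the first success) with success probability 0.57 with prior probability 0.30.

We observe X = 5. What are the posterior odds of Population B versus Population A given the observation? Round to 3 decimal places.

Since P(k|x) ∝ w_k f_k(x), the posterior odds are w_i f_i(x) / (w_j f_j(x)).
Evaluate each component's likelihood at the observed value:
  p_A = 0.32·(1−0.32)^4 = 0.32·0.213814 = 0.0684204
  p_B = 0.53·(1−0.53)^4 = 0.53·0.0487968 = 0.0258623
  p_C = 0.57·(1−0.57)^4 = 0.57·0.034188 = 0.0194872
Odds = (0.11/0.59) × (0.0258623/0.0684204) = 0.186441 × 0.377991 ≈ 0.070

0.070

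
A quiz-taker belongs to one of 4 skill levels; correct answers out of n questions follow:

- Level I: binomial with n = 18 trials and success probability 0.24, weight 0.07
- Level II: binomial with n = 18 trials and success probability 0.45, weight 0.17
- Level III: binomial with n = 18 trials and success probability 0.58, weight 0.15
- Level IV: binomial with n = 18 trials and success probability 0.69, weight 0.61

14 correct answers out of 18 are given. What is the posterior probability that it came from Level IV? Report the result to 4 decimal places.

0.9261

By Bayes' theorem, P(k | x) = w_k f_k(x) / Σ_j w_j f_j(x).
Binomial probabilities:
  f_I = C(18,14)·0.24^14·0.76^4 = 3060·2.10357e-09·0.333622 = 2.1475e-06
  f_II = C(18,14)·0.45^14·0.55^4 = 3060·1.39629e-05·0.0915063 = 0.00390974
  f_III = C(18,14)·0.58^14·0.42^4 = 3060·0.000487519·0.031117 = 0.0464206
  f_IV = C(18,14)·0.69^14·0.31^4 = 3060·0.00554482·0.00923521 = 0.156695
Unnormalised posteriors:
  w_I·f_I = 0.07 × 2.1475e-06 = 1.50325e-07
  w_II·f_II = 0.17 × 0.00390974 = 0.000664655
  w_III·f_III = 0.15 × 0.0464206 = 0.00696309
  w_IV·f_IV = 0.61 × 0.156695 = 0.095584
Marginal: 1.50325e-07 + 0.000664655 + 0.00696309 + 0.095584 = 0.103212
P(Level IV | the observation) = 0.095584 / 0.103212 ≈ 0.9261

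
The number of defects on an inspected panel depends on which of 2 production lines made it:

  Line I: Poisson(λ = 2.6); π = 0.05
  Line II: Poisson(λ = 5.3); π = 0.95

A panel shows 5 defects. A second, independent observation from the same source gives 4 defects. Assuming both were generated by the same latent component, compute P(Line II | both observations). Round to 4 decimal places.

0.9812

Apply Bayes' rule: the posterior for each component is proportional to its prior times its likelihood at x.
Since both observations come from the same component, the likelihood for component k is f_k(x₁)·f_k(x₂).
  L_I = [e^(−2.6)·2.6^5/5! = 0.0735394] × [0.141422] = 0.0104001
  L_II = [e^(−5.3)·5.3^5/5! = 0.173955] × [0.164109] = 0.0285475
Multiply by the mixture weights:
  P(Z=I)·L_I = 0.05 × 0.0104001 = 0.000520004
  P(Z=II)·L_II = 0.95 × 0.0285475 = 0.0271202
Evidence: 0.000520004 + 0.0271202 = 0.0276402
P(Line II | data) = 0.0271202 / 0.0276402 ≈ 0.9812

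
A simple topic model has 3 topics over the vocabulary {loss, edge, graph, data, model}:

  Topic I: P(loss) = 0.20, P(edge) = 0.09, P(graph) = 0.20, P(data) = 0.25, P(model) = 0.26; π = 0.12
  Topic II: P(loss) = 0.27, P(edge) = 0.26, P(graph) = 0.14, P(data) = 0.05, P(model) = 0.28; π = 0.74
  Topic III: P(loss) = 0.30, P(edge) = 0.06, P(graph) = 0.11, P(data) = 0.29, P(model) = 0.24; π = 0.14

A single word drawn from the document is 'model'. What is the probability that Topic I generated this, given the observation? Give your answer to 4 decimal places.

0.1147

By Bayes' theorem, P(k | x) = π_k f_k(x) / Σ_j π_j f_j(x).
Component likelihoods at x = 'model':
  p_I = P(model | comp) = 0.26
  p_II = P(model | comp) = 0.28
  p_III = P(model | comp) = 0.24
Weight by the priors:
  π_I·p_I = 0.12 × 0.26 = 0.0312
  π_II·p_II = 0.74 × 0.28 = 0.2072
  π_III·p_III = 0.14 × 0.24 = 0.0336
Normaliser: 0.0312 + 0.2072 + 0.0336 = 0.272
P(Topic I | x) ≈ 0.1147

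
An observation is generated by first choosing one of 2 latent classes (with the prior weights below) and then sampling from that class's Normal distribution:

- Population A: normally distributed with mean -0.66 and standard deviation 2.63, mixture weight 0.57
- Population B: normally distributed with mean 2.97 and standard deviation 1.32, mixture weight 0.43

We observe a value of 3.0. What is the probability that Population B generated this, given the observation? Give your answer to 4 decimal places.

By Bayes' theorem, P(k | x) = π_k f_k(x) / Σ_j π_j f_j(x).
Normal densities:
  f_A = (1/(2.63·√(2π)))·exp(−(3.0−-0.66)²/(2·2.63²)) = 0.151689·exp(-0.96832) = 0.0575992
  f_B = (1/(1.32·√(2π)))·exp(−(3.0−2.97)²/(2·1.32²)) = 0.302229·exp(-0.00026) = 0.302151
Prior × likelihood for each component:
  π_A·f_A = 0.57 × 0.0575992 = 0.0328316
  π_B·f_B = 0.43 × 0.302151 = 0.129925
Marginal: 0.0328316 + 0.129925 = 0.162756
P(Population B | 3.0) ≈ 0.7983

0.7983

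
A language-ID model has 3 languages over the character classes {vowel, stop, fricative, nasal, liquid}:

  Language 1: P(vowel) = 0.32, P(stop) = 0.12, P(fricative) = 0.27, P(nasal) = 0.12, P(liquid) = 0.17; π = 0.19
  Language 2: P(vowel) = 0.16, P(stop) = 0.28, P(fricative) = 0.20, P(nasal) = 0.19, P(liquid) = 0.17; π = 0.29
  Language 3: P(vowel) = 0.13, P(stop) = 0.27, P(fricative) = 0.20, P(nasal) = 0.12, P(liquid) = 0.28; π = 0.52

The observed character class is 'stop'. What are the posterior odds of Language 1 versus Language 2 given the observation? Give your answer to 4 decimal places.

0.2808

Since P(k|x) ∝ P(Z=k) f_k(x), the posterior odds are P(Z=i) f_i(x) / (P(Z=j) f_j(x)).
Categorical probabilities:
  p_1 = P(stop | comp) = 0.12
  p_2 = P(stop | comp) = 0.28
  p_3 = P(stop | comp) = 0.27
Posterior odds = (P(Z=1)·p_1) / (P(Z=2)·p_2) = (0.19·0.12) / (0.29·0.28) = 0.0228 / 0.0812 ≈ 0.2808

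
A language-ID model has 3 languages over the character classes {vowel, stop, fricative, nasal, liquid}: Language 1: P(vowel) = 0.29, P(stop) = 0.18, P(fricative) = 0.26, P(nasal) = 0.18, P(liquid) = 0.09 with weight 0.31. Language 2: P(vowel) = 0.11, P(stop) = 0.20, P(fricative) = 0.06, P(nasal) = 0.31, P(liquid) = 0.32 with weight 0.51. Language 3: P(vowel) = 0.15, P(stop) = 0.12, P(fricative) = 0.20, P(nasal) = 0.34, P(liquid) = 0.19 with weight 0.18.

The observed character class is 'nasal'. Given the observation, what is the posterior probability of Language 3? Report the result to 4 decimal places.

P(component k | x) = P(Z=k)·f_k(x) / marginal(x), where marginal(x) = Σ_j P(Z=j)·f_j(x).
Evaluate each component's likelihood at the observed value:
  p_1 = 0.18
  p_2 = 0.31
  p_3 = 0.34
Prior × likelihood for each component:
  P(Z=1)·p_1 = 0.31 × 0.18 = 0.0558
  P(Z=2)·p_2 = 0.51 × 0.31 = 0.1581
  P(Z=3)·p_3 = 0.18 × 0.34 = 0.0612
Normaliser: 0.0558 + 0.1581 + 0.0612 = 0.2751
So the posterior for Language 3 is 0.0612 / 0.2751 ≈ 0.2225.

0.2225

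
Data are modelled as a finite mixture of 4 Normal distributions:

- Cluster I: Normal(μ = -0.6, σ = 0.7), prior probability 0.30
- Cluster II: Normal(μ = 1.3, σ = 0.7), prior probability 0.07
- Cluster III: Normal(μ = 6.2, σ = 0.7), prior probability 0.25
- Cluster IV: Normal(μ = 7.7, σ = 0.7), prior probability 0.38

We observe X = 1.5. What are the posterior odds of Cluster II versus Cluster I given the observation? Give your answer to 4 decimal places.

Only the two components matter; the odds are (P(Z=i) f_i(x)) / (P(Z=j) f_j(x)).
Evaluate each component's likelihood at the observed value:
  L_I = (1/(0.7·√(2π)))·exp(−(1.5−-0.6)²/(2·0.7²)) = 0.569918·exp(-4.50000) = 0.00633121
  L_II = (1/(0.7·√(2π)))·exp(−(1.5−1.3)²/(2·0.7²)) = 0.569918·exp(-0.04082) = 0.547124
  L_III = (1/(0.7·√(2π)))·exp(−(1.5−6.2)²/(2·0.7²)) = 0.569918·exp(-22.54082) = 9.25678e-11
  L_IV = (1/(0.7·√(2π)))·exp(−(1.5−7.7)²/(2·0.7²)) = 0.569918·exp(-39.22449) = 5.25814e-18
0.0382987 / 0.00189936 ≈ 20.1640

20.1640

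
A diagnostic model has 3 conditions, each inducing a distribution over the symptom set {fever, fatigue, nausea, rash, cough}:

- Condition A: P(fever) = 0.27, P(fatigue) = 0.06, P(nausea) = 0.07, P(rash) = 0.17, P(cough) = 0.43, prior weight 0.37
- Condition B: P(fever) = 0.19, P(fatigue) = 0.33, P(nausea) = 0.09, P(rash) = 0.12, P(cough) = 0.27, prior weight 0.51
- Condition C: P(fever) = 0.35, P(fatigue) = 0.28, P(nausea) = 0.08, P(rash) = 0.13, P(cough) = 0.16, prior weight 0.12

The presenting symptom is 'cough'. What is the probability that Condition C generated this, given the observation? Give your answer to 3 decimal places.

0.061

Apply Bayes' rule: the posterior for each component is proportional to its prior times its likelihood at x.
Evaluate each component's likelihood at the observed value:
  f_A = 0.43
  f_B = 0.27
  f_C = 0.16
Unnormalised posteriors:
  w_A·f_A = 0.37 × 0.43 = 0.1591
  w_B·f_B = 0.51 × 0.27 = 0.1377
  w_C·f_C = 0.12 × 0.16 = 0.0192
Normaliser: 0.1591 + 0.1377 + 0.0192 = 0.316
Responsibility of Condition C: 0.0192 / 0.316 ≈ 0.061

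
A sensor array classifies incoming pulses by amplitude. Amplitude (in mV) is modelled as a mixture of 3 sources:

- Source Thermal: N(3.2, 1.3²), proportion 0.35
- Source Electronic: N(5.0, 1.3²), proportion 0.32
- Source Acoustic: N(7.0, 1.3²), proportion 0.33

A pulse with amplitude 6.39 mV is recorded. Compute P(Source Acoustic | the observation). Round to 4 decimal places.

By Bayes' theorem, P(k | x) = w_k f_k(x) / Σ_j w_j f_j(x).
Component likelihoods at x = 6.39 mV:
  p_Thermal = 0.0151163
  p_Electronic = 0.173266
  p_Acoustic = 0.274888
Unnormalised posteriors:
  w_Thermal·p_Thermal = 0.35 × 0.0151163 = 0.0052907
  w_Electronic·p_Electronic = 0.32 × 0.173266 = 0.055445
  w_Acoustic·p_Acoustic = 0.33 × 0.274888 = 0.090713
Sum: 0.0052907 + 0.055445 + 0.090713 = 0.151449
P(Source Acoustic | data) = 0.090713 / 0.151449 ≈ 0.5990

0.5990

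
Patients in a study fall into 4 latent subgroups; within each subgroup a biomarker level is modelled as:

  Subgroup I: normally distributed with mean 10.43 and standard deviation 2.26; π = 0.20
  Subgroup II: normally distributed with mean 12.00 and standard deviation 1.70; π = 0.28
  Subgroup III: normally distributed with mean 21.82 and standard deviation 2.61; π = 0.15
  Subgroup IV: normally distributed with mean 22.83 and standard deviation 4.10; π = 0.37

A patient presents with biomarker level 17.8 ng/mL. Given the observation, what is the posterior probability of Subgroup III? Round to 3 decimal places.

0.288

P(component k | x) = π_k·f_k(x) / marginal(x), where marginal(x) = Σ_j π_j·f_j(x).
Normal densities:
  L_I = 0.000866052
  L_II = 0.000696365
  L_III = 0.0466798
  L_IV = 0.0458454
Weight by the priors:
  π_I·L_I = 0.20 × 0.000866052 = 0.00017321
  π_II·L_II = 0.28 × 0.000696365 = 0.000194982
  π_III·L_III = 0.15 × 0.0466798 = 0.00700198
  π_IV·L_IV = 0.37 × 0.0458454 = 0.0169628
Evidence: 0.00017321 + 0.000194982 + 0.00700198 + 0.0169628 = 0.024333
P(Subgroup III | data) = 0.00700198 / 0.024333 ≈ 0.288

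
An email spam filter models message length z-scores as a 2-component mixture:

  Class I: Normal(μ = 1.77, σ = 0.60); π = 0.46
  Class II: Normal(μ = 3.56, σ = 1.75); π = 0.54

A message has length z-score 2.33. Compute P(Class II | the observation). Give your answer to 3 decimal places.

The responsibility of component k is π_k f_k(x) divided by Σ_j π_j f_j(x).
Evaluate each component's likelihood at the observed value:
  L_I = (1/(0.60·√(2π)))·exp(−(2.33−1.77)²/(2·0.60²)) = 0.664904·exp(-0.43556) = 0.43013
  L_II = (1/(1.75·√(2π)))·exp(−(2.33−3.56)²/(2·1.75²)) = 0.227967·exp(-0.24700) = 0.178074
Prior × likelihood for each component:
  π_I·L_I = 0.46 × 0.43013 = 0.19786
  π_II·L_II = 0.54 × 0.178074 = 0.0961597
Denominator: 0.19786 + 0.0961597 = 0.294019
So the posterior for Class II is 0.0961597 / 0.294019 ≈ 0.327.

0.327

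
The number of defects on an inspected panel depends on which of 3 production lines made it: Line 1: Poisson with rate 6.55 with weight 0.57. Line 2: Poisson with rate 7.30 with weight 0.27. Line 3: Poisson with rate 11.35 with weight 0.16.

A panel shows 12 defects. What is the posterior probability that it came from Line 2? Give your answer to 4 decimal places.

Apply Bayes' rule: the posterior for each component is proportional to its prior times its likelihood at x.
Evaluate each component's likelihood at the observed value:
  p_1 = 0.0186179
  p_2 = 0.0322989
  p_3 = 0.112298
Unnormalised posteriors:
  w_1·p_1 = 0.57 × 0.0186179 = 0.0106122
  w_2·p_2 = 0.27 × 0.0322989 = 0.0087207
  w_3·p_3 = 0.16 × 0.112298 = 0.0179676
Sum: 0.0106122 + 0.0087207 + 0.0179676 = 0.0373005
Responsibility of Line 2: 0.0087207 / 0.0373005 ≈ 0.2338

0.2338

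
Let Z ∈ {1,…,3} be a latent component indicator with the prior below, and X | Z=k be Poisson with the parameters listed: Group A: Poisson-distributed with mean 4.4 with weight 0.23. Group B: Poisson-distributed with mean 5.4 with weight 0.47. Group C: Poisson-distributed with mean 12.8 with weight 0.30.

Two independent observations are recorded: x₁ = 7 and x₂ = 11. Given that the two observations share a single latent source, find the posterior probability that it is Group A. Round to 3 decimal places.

Posterior ∝ prior × likelihood, so P(k | x) ∝ π_k f_k(x); normalise over all components.
Since both observations come from the same component, the likelihood for component k is f_k(x₁)·f_k(x₂).
  f_A = [0.0777754] × [0.00368068] = 0.000286266
  f_B = [0.119987] × [0.0128821] = 0.00154569
  f_C = [0.0308368] × [0.104516] = 0.00322296
Unnormalised posteriors:
  π_A·f_A = 0.23 × 0.000286266 = 6.58413e-05
  π_B·f_B = 0.47 × 0.00154569 = 0.000726472
  π_C·f_C = 0.30 × 0.00322296 = 0.000966887
Normaliser: 6.58413e-05 + 0.000726472 + 0.000966887 = 0.0017592
P(Group A | x₁, x₂) = 6.58413e-05 / 0.0017592 ≈ 0.037

0.037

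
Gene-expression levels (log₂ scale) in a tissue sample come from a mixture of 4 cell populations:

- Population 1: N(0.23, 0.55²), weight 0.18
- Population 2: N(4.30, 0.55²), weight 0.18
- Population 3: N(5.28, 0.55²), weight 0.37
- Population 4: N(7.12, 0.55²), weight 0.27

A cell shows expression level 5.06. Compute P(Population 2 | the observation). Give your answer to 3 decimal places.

0.169

Apply Bayes' rule: the posterior for each component is proportional to its prior times its likelihood at x.
Evaluate each component's likelihood at the observed value:
  f_1 = (1/(0.55·√(2π)))·exp(−(5.06−0.23)²/(2·0.55²)) = 0.725350·exp(-38.56017) = 1.30041e-17
  f_2 = (1/(0.55·√(2π)))·exp(−(5.06−4.30)²/(2·0.55²)) = 0.725350·exp(-0.95471) = 0.279204
  f_3 = (1/(0.55·√(2π)))·exp(−(5.06−5.28)²/(2·0.55²)) = 0.725350·exp(-0.08000) = 0.669582
  f_4 = (1/(0.55·√(2π)))·exp(−(5.06−7.12)²/(2·0.55²)) = 0.725350·exp(-7.01421) = 0.000652098
Weight by the priors:
  π_1·f_1 = 0.18 × 1.30041e-17 = 2.34074e-18
  π_2·f_2 = 0.18 × 0.279204 = 0.0502567
  π_3·f_3 = 0.37 × 0.669582 = 0.247745
  π_4·f_4 = 0.27 × 0.000652098 = 0.000176066
Sum: 2.34074e-18 + 0.0502567 + 0.247745 + 0.000176066 = 0.298178
P(Population 2 | the observation) ≈ 0.169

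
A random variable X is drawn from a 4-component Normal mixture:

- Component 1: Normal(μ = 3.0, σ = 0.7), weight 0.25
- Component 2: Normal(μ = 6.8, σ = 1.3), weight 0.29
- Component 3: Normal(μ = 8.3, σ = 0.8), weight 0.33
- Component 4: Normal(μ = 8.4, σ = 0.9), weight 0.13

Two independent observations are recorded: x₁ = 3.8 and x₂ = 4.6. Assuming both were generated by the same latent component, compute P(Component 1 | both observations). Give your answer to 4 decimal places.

The responsibility of component k is π_k f_k(x) divided by Σ_j π_j f_j(x).
Since both observations come from the same component, the likelihood for component k is f_k(x₁)·f_k(x₂).
  p_1 = [0.296614] × [0.0418147] = 0.0124028
  p_2 = [0.0214073] × [0.0732955] = 0.00156906
  p_3 = [6.71654e-08] × [1.12955e-05] = 7.58666e-13
  p_4 = [9.41957e-07] × [5.96415e-05] = 5.61798e-11
Weight by the priors:
  π_1·p_1 = 0.25 × 0.0124028 = 0.0031007
  π_2·p_2 = 0.29 × 0.00156906 = 0.000455027
  π_3·p_3 = 0.33 × 7.58666e-13 = 2.5036e-13
  π_4·p_4 = 0.13 × 5.61798e-11 = 7.30337e-12
Marginal: 0.0031007 + 0.000455027 + 2.5036e-13 + 7.30337e-12 = 0.00355573
P(Component 1 | x₁,x₂) = 0.0031007 / 0.00355573 ≈ 0.8720

0.8720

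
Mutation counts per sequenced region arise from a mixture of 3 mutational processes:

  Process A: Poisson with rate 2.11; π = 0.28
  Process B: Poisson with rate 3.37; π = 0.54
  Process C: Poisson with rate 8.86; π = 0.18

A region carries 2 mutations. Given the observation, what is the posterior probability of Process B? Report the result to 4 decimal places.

Apply Bayes' rule: the posterior for each component is proportional to its prior times its likelihood at x.
Poisson probabilities:
  L_A = 0.269882
  L_B = 0.19528
  L_C = 0.00557171
Unnormalised posteriors:
  π_A·L_A = 0.28 × 0.269882 = 0.0755669
  π_B·L_B = 0.54 × 0.19528 = 0.105451
  π_C·L_C = 0.18 × 0.00557171 = 0.00100291
Denominator: 0.0755669 + 0.105451 + 0.00100291 = 0.182021
P(Process B | the observation) = 0.105451 / 0.182021 ≈ 0.5793

0.5793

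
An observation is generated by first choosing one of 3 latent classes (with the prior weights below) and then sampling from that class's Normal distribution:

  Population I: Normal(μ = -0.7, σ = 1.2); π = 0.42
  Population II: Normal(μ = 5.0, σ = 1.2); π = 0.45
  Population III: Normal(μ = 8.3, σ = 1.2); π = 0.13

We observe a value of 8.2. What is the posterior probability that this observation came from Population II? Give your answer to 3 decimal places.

0.090

P(component k | x) = w_k·f_k(x) / marginal(x), where marginal(x) = Σ_j w_j·f_j(x).
Component likelihoods at x = 8.2:
  L_I = (1/(1.2·√(2π)))·exp(−(8.2−-0.7)²/(2·1.2²)) = 0.332452·exp(-27.50347) = 3.77679e-13
  L_II = (1/(1.2·√(2π)))·exp(−(8.2−5.0)²/(2·1.2²)) = 0.332452·exp(-3.55556) = 0.00949666
  L_III = (1/(1.2·√(2π)))·exp(−(8.2−8.3)²/(2·1.2²)) = 0.332452·exp(-0.00347) = 0.3313
Weight by the priors:
  w_I·L_I = 0.42 × 3.77679e-13 = 1.58625e-13
  w_II·L_II = 0.45 × 0.00949666 = 0.00427349
  w_III·L_III = 0.13 × 0.3313 = 0.0430689
Sum: 1.58625e-13 + 0.00427349 + 0.0430689 = 0.0473424
P(Population II | x) = 0.00427349 / 0.0473424 ≈ 0.090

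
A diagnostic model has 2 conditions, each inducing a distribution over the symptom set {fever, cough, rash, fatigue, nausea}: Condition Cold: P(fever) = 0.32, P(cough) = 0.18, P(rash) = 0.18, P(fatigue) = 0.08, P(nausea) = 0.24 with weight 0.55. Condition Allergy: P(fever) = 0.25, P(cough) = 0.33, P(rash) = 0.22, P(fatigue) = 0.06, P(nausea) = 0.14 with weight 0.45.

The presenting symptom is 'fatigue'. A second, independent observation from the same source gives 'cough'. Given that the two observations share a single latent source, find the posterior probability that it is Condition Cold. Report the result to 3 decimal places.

P(component k | x) = π_k·f_k(x) / marginal(x), where marginal(x) = Σ_j π_j·f_j(x).
Since both observations come from the same component, the likelihood for component k is f_k(x₁)·f_k(x₂).
  f_Cold = [P(fatigue | comp) = 0.08] × [0.18] = 0.0144
  f_Allergy = [P(fatigue | comp) = 0.06] × [0.33] = 0.0198
Unnormalised posteriors:
  π_Cold·f_Cold = 0.55 × 0.0144 = 0.00792
  π_Allergy·f_Allergy = 0.45 × 0.0198 = 0.00891
Normaliser: 0.00792 + 0.00891 = 0.01683
So the posterior for Condition Cold is 0.00792 / 0.01683 ≈ 0.471.

0.471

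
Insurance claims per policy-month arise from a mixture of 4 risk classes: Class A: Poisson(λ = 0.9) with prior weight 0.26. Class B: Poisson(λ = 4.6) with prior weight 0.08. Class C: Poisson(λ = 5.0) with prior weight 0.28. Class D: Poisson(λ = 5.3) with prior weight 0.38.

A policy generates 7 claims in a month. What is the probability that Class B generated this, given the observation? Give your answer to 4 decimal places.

Posterior ∝ prior × likelihood, so P(k | x) ∝ π_k f_k(x); normalise over all components.
Poisson probabilities:
  L_A = 3.85835e-05
  L_B = 0.08692
  L_C = 0.104445
  L_D = 0.116343
Multiply by the mixture weights:
  π_A·L_A = 0.26 × 3.85835e-05 = 1.00317e-05
  π_B·L_B = 0.08 × 0.08692 = 0.0069536
  π_C·L_C = 0.28 × 0.104445 = 0.0292446
  π_D·L_D = 0.38 × 0.116343 = 0.0442103
Normaliser: 1.00317e-05 + 0.0069536 + 0.0292446 + 0.0442103 = 0.0804185
Responsibility of Class B: 0.0069536 / 0.0804185 ≈ 0.0865

0.0865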